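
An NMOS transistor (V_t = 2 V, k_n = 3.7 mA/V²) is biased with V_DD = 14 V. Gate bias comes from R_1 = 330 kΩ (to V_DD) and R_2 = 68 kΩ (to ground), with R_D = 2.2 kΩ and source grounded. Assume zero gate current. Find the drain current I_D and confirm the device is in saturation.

I_D ≈ 0.28 mA

V_G = V_DD·R_2/(R_1+R_2) = 14×68/398 = 2.39 V. With the source grounded, V_GS = V_G = 2.39 V.
Assume saturation: I_D = (k_n/2)(V_GS − V_t)² = (3.7/2)×(2.39 − 2)² = 1.85×0.392² = 0.284 mA.
V_DS = V_DD − I_D·R_D = 14 − 0.284×2.2 = 13.4 V.
Saturation requires V_DS ≥ V_GS − V_t = 0.392 V; 13.4 ≥ 0.392 ✓.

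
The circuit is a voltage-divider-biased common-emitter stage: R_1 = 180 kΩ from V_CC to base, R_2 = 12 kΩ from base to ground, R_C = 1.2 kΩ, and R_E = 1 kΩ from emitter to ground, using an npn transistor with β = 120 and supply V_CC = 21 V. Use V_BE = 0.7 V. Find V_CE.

Thevenize the base divider: V_Th = V_CC·R_2/(R_1+R_2) = 21×12/192 = 1.31 V, R_Th = R_1‖R_2 = 11.2 kΩ.
Base-emitter loop: V_Th = I_B·R_Th + V_BE + (β+1)I_B·R_E, so I_B = (1.31 − 0.7) / (11.2 + 121×1) = 0.00463 mA.
I_C = β·I_B = 120×0.00463 = 0.556 mA, and I_E = (β+1)I_B = 0.56 mA.
V_CE = V_CC − I_C·R_C − I_E·R_E = 21 − 0.556×1.2 − 0.56×1 = 19.8 V.
V_CE = 19.8 V > 0.2 V confirms active-region operation.

V_CE ≈ 20 V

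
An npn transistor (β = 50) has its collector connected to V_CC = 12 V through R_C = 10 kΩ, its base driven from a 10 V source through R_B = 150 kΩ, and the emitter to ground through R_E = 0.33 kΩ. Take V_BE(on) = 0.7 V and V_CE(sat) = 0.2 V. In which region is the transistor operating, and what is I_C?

saturation; I_C ≈ 1.1 mA

Assume active: I_B = (10 − 0.7)/(150 + 51×0.33) = 0.0557 mA, I_C = β·I_B = 2.79 mA.
Then V_CE = 12 − 2.79×10 − 2.84×0.33 = -16.8 V < 0.2 V — the active assumption fails.
Re-solve with V_CE = 0.2 V. KCL at the emitter: V_E/R_E = (V_BB−0.7−V_E)/R_B + (V_CC−0.2−V_E)/R_C, giving V_E = 0.396 V.
I_C = (V_CC − 0.2 − V_E)/R_C = (11.8 − 0.396)/10 = 1.14 mA.
Check: I_B = (9.3 − 0.396)/150 = 0.0594 mA, and β·I_B = 2.97 mA > I_C, confirming saturation.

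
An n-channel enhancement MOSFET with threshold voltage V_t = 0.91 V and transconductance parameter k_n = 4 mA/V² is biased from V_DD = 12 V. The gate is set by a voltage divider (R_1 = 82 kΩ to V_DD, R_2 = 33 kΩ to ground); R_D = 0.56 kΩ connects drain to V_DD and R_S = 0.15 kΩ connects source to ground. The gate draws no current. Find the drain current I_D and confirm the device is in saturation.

V_G = V_DD·R_2/(R_1+R_2) = 12×33/115 = 3.44 V.
Assume saturation: I_D = (k_n/2)(V_GS − V_t)² with V_GS = V_G − I_D·R_S = 3.44 − 0.15·I_D.
Substituting gives 0.045·I_D² − 2.52·I_D + 12.8 = 0, with roots I_D = 5.67 or 50.3 mA.
The root I_D = 50.3 mA gives V_GS = -4.11 V ≤ V_t, so take I_D = 5.67 mA.
Then V_GS = 2.59 V and V_DS = V_DD − I_D(R_D+R_S) = 12 − 5.67×0.71 = 7.98 V.
Saturation requires V_DS ≥ V_GS − V_t = 1.68 V; 7.98 ≥ 1.68 ✓.

I_D ≈ 5.7 mA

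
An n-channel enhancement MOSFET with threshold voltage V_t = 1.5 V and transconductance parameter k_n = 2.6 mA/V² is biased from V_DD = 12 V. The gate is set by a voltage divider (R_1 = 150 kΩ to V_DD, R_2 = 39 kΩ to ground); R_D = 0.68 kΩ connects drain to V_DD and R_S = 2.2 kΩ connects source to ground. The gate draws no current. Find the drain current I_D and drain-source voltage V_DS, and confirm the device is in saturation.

V_G = V_DD·R_2/(R_1+R_2) = 12×39/189 = 2.48 V.
Assume saturation: I_D = (k_n/2)(V_GS − V_t)² with V_GS = V_G − I_D·R_S = 2.48 − 2.2·I_D.
Substituting gives 6.29·I_D² − 6.58·I_D + 1.24 = 0, with roots I_D = 0.246 or 0.8 mA.
The root I_D = 0.8 mA gives V_GS = 0.715 V ≤ V_t, so take I_D = 0.246 mA.
Then V_GS = 1.94 V and V_DS = V_DD − I_D(R_D+R_S) = 12 − 0.246×2.88 = 11.3 V.
Saturation requires V_DS ≥ V_GS − V_t = 0.435 V; 11.3 ≥ 0.435 ✓.

I_D ≈ 0.25 mA, V_DS ≈ 11 V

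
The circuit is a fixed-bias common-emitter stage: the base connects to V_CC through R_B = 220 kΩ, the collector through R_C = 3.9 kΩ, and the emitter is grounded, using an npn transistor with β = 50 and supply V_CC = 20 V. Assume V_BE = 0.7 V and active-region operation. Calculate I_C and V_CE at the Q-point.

Base loop: V_CC = I_B·R_B + V_BE, so I_B = (20 − 0.7)/220 kΩ = 0.0877 mA.
In the active region I_C = β·I_B = 50 × 0.0877 = 4.39 mA.
Collector loop: V_CE = V_CC − I_C·R_C = 20 − 4.39×3.9 = 2.89 V.
Since V_CE = 2.89 V > V_CE(sat) ≈ 0.2 V, the transistor is in the active region as assumed.

I_C ≈ 4.4 mA, V_CE ≈ 2.9 V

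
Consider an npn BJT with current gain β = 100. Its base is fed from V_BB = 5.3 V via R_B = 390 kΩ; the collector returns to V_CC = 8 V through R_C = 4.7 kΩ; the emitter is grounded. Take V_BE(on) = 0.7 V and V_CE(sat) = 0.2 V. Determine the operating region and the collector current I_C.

active; I_C ≈ 1.2 mA

Assume active. Base-emitter loop: I_B = (V_BB − V_BE)/R_B = (5.3 − 0.7)/390 = 0.0118 mA.
I_C = β·I_B = 100×0.0118 = 1.18 mA.
V_CE = V_CC − I_C·R_C = 8 − 1.18×4.7 = 2.46 V > V_CE(sat), so the active-region assumption holds.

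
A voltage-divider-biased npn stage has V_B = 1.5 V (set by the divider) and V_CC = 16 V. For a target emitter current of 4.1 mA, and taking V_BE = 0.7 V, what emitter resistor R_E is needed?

V_E = V_B − V_BE = 1.5 − 0.7 = 0.8 V.
R_E = V_E / I_E = 0.8 / 4.1 = 0.195 kΩ.

R_E ≈ 0.2 kΩ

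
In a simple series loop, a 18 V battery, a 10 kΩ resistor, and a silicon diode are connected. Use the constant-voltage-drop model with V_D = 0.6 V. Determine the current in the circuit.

I ≈ 1.7 mA

KVL around the loop: 18 = V_D + I·R = 0.6 + I × 10 kΩ.
So I = (18 − 0.6) / 10 kΩ = 17.4 / 10 = 1.74 mA.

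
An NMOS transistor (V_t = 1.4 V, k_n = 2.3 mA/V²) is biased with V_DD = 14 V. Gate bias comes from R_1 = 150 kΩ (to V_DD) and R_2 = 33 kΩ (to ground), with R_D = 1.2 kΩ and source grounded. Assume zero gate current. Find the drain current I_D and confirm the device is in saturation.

I_D ≈ 1.5 mA

V_G = V_DD·R_2/(R_1+R_2) = 14×33/183 = 2.52 V. With the source grounded, V_GS = V_G = 2.52 V.
Assume saturation: I_D = (k_n/2)(V_GS − V_t)² = (2.3/2)×(2.52 − 1.4)² = 1.15×1.12² = 1.45 mA.
V_DS = V_DD − I_D·R_D = 14 − 1.45×1.2 = 12.3 V.
Saturation requires V_DS ≥ V_GS − V_t = 1.12 V; 12.3 ≥ 1.12 ✓.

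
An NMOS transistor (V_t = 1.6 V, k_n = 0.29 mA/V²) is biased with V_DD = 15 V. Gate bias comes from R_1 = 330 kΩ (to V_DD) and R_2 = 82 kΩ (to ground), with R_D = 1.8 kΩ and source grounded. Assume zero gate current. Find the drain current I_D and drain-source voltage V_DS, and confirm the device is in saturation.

V_G = V_DD·R_2/(R_1+R_2) = 15×82/412 = 2.99 V. With the source grounded, V_GS = V_G = 2.99 V.
Assume saturation: I_D = (k_n/2)(V_GS − V_t)² = (0.29/2)×(2.99 − 1.6)² = 0.145×1.39² = 0.278 mA.
V_DS = V_DD − I_D·R_D = 15 − 0.278×1.8 = 14.5 V.
Saturation requires V_DS ≥ V_GS − V_t = 1.39 V; 14.5 ≥ 1.39 ✓.

I_D ≈ 0.28 mA, V_DS ≈ 14 V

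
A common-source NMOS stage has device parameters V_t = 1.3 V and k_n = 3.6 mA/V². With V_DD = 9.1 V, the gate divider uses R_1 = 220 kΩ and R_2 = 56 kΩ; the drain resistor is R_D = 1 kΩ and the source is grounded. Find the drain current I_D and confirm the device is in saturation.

I_D ≈ 0.54 mA

V_G = V_DD·R_2/(R_1+R_2) = 9.1×56/276 = 1.85 V. With the source grounded, V_GS = V_G = 1.85 V.
Assume saturation: I_D = (k_n/2)(V_GS − V_t)² = (3.6/2)×(1.85 − 1.3)² = 1.8×0.546² = 0.537 mA.
V_DS = V_DD − I_D·R_D = 9.1 − 0.537×1 = 8.56 V.
Saturation requires V_DS ≥ V_GS − V_t = 0.546 V; 8.56 ≥ 0.546 ✓.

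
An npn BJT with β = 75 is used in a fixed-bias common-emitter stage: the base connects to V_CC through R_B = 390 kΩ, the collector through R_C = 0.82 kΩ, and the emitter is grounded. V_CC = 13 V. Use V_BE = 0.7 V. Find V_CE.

Base loop: V_CC = I_B·R_B + V_BE, so I_B = (13 − 0.7)/390 kΩ = 0.0315 mA.
In the active region I_C = β·I_B = 75 × 0.0315 = 2.37 mA.
Collector loop: V_CE = V_CC − I_C·R_C = 13 − 2.37×0.82 = 11.1 V.
Since V_CE = 11.1 V > V_CE(sat) ≈ 0.2 V, the transistor is in the active region as assumed.

V_CE ≈ 11 V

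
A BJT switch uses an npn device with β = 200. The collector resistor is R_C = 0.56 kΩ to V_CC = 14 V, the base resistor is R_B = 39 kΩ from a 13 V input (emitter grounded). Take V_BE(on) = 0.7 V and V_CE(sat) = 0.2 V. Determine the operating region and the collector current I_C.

Assume active: I_B = (13 − 0.7)/39 = 0.315 mA, giving I_C = β·I_B = 63.1 mA.
But then V_CE = 14 − 63.1×0.56 = -21.3 V < V_CE(sat) = 0.2 V — impossible in the active region.
So the transistor is saturated. With V_CE = 0.2 V, I_C = (V_CC − 0.2)/R_C = 13.8/0.56 = 24.6 mA.
Check: β·I_B = 63.1 mA > I_C = 24.6 mA, confirming saturation.

saturation; I_C ≈ 25 mA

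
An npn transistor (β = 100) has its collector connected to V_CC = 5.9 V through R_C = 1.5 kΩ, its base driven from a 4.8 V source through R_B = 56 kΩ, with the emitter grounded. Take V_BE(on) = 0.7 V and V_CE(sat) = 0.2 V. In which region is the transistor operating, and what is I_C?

Assume active: I_B = (4.8 − 0.7)/56 = 0.0732 mA, giving I_C = β·I_B = 7.32 mA.
But then V_CE = 5.9 − 7.32×1.5 = -5.08 V < V_CE(sat) = 0.2 V — impossible in the active region.
So the transistor is saturated. With V_CE = 0.2 V, I_C = (V_CC − 0.2)/R_C = 5.7/1.5 = 3.8 mA.
Check: β·I_B = 7.32 mA > I_C = 3.8 mA, confirming saturation.

saturation; I_C ≈ 3.8 mA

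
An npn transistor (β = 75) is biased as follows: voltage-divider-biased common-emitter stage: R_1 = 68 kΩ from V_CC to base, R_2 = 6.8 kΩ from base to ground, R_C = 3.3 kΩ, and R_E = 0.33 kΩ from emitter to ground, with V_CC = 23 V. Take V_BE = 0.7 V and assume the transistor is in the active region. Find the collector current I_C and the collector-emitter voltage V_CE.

Thevenize the base divider: V_Th = V_CC·R_2/(R_1+R_2) = 23×6.8/74.8 = 2.09 V, R_Th = R_1‖R_2 = 6.18 kΩ.
Base-emitter loop: V_Th = I_B·R_Th + V_BE + (β+1)I_B·R_E, so I_B = (2.09 − 0.7) / (6.18 + 76×0.33) = 0.0445 mA.
I_C = β·I_B = 75×0.0445 = 3.34 mA, and I_E = (β+1)I_B = 3.38 mA.
V_CE = V_CC − I_C·R_C − I_E·R_E = 23 − 3.34×3.3 − 3.38×0.33 = 10.9 V.
V_CE = 10.9 V > 0.2 V confirms active-region operation.

I_C ≈ 3.3 mA, V_CE ≈ 11 V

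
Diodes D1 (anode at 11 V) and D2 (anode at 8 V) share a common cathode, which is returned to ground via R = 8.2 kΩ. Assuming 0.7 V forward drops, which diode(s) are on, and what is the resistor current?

Assume both conduct. Then node N would need to be at both 11−0.7 = 10.3 V and 8−0.7 = 7.3 V, which is impossible.
Assume only D1 conducts: V_N = 11 − 0.7 = 10.3 V, so I_R = 10.3/8.2 = 1.26 mA.
Check D2: its anode-to-cathode voltage is 8 − 10.3 = -2.3 V < 0.7 V, so it is off. The assumption is consistent.

Only D1 conducts; I_R ≈ 1.3 mA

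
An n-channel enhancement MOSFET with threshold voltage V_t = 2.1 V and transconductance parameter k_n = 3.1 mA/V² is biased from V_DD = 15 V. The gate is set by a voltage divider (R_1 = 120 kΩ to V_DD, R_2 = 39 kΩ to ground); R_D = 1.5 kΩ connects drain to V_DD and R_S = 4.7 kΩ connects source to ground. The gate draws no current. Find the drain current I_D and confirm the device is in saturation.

I_D ≈ 0.25 mA

V_G = V_DD·R_2/(R_1+R_2) = 15×39/159 = 3.68 V.
Assume saturation: I_D = (k_n/2)(V_GS − V_t)² with V_GS = V_G − I_D·R_S = 3.68 − 4.7·I_D.
Substituting gives 34.2·I_D² − 24·I_D + 3.87 = 0, with roots I_D = 0.25 or 0.451 mA.
The root I_D = 0.451 mA gives V_GS = 1.56 V ≤ V_t, so take I_D = 0.25 mA.
Then V_GS = 2.5 V and V_DS = V_DD − I_D(R_D+R_S) = 15 − 0.25×6.2 = 13.4 V.
Saturation requires V_DS ≥ V_GS − V_t = 0.402 V; 13.4 ≥ 0.402 ✓.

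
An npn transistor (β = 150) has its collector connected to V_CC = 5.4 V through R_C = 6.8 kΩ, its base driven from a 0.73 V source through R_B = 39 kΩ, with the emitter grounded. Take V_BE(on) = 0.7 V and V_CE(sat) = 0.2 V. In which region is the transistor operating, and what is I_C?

Assume active. Base-emitter loop: I_B = (V_BB − V_BE)/R_B = (0.73 − 0.7)/39 = 0.000769 mA.
I_C = β·I_B = 150×0.000769 = 0.115 mA.
V_CE = V_CC − I_C·R_C = 5.4 − 0.115×6.8 = 4.62 V > V_CE(sat), so the active-region assumption holds.

active; I_C ≈ 0.12 mA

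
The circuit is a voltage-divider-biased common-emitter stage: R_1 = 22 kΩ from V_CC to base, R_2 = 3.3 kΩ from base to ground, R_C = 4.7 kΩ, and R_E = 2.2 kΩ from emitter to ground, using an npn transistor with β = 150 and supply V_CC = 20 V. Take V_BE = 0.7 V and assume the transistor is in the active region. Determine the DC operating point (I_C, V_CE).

I_C ≈ 0.85 mA, V_CE ≈ 14 V

Thevenize the base divider: V_Th = V_CC·R_2/(R_1+R_2) = 20×3.3/25.3 = 2.61 V, R_Th = R_1‖R_2 = 2.87 kΩ.
Base-emitter loop: V_Th = I_B·R_Th + V_BE + (β+1)I_B·R_E, so I_B = (2.61 − 0.7) / (2.87 + 151×2.2) = 0.0057 mA.
I_C = β·I_B = 150×0.0057 = 0.854 mA, and I_E = (β+1)I_B = 0.86 mA.
V_CE = V_CC − I_C·R_C − I_E·R_E = 20 − 0.854×4.7 − 0.86×2.2 = 14.1 V.
V_CE = 14.1 V > 0.2 V confirms active-region operation.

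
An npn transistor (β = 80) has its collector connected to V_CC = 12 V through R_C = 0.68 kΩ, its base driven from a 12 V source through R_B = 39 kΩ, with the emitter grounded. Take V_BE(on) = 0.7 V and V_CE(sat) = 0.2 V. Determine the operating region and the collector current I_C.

saturation; I_C ≈ 17 mA

Assume active: I_B = (12 − 0.7)/39 = 0.29 mA, giving I_C = β·I_B = 23.2 mA.
But then V_CE = 12 − 23.2×0.68 = -3.76 V < V_CE(sat) = 0.2 V — impossible in the active region.
So the transistor is saturated. With V_CE = 0.2 V, I_C = (V_CC − 0.2)/R_C = 11.8/0.68 = 17.4 mA.
Check: β·I_B = 23.2 mA > I_C = 17.4 mA, confirming saturation.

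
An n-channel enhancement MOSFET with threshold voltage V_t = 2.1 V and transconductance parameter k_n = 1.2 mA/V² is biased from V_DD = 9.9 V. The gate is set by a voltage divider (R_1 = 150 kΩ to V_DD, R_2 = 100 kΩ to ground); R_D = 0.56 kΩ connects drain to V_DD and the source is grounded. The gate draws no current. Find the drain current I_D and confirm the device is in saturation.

I_D ≈ 2.1 mA

V_G = V_DD·R_2/(R_1+R_2) = 9.9×100/250 = 3.96 V. With the source grounded, V_GS = V_G = 3.96 V.
Assume saturation: I_D = (k_n/2)(V_GS − V_t)² = (1.2/2)×(3.96 − 2.1)² = 0.6×1.86² = 2.08 mA.
V_DS = V_DD − I_D·R_D = 9.9 − 2.08×0.56 = 8.74 V.
Saturation requires V_DS ≥ V_GS − V_t = 1.86 V; 8.74 ≥ 1.86 ✓.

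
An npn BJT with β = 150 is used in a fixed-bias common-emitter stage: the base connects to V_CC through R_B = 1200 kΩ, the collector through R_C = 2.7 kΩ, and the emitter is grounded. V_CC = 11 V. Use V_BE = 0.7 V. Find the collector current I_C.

I_C ≈ 1.3 mA

Base loop: V_CC = I_B·R_B + V_BE, so I_B = (11 − 0.7)/1200 kΩ = 0.00858 mA.
In the active region I_C = β·I_B = 150 × 0.00858 = 1.29 mA.
Collector loop: V_CE = V_CC − I_C·R_C = 11 − 1.29×2.7 = 7.52 V.
Since V_CE = 7.52 V > V_CE(sat) ≈ 0.2 V, the transistor is in the active region as assumed.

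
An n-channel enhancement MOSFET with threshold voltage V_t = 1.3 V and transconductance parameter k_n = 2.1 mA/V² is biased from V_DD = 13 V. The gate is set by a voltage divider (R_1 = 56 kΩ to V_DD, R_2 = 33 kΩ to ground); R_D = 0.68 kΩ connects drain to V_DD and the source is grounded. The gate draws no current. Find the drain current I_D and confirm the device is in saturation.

V_G = V_DD·R_2/(R_1+R_2) = 13×33/89 = 4.82 V. With the source grounded, V_GS = V_G = 4.82 V.
Assume saturation: I_D = (k_n/2)(V_GS − V_t)² = (2.1/2)×(4.82 − 1.3)² = 1.05×3.52² = 13 mA.
V_DS = V_DD − I_D·R_D = 13 − 13×0.68 = 4.15 V.
Saturation requires V_DS ≥ V_GS − V_t = 3.52 V; 4.15 ≥ 3.52 ✓.

I_D ≈ 13 mA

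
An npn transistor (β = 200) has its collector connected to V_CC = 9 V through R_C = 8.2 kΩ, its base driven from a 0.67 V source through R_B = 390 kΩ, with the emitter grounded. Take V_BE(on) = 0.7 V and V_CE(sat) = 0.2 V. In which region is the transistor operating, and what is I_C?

cutoff; I_C ≈ 0

V_BB = 0.67 V ≤ V_BE(on) = 0.7 V, so the base-emitter junction is not forward biased.
The transistor is in cutoff: I_B = I_C = 0.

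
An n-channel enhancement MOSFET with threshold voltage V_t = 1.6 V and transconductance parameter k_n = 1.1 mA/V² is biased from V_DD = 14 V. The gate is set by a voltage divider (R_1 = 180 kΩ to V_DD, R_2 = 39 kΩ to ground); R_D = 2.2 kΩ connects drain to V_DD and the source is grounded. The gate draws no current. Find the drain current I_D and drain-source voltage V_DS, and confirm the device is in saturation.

V_G = V_DD·R_2/(R_1+R_2) = 14×39/219 = 2.49 V. With the source grounded, V_GS = V_G = 2.49 V.
Assume saturation: I_D = (k_n/2)(V_GS − V_t)² = (1.1/2)×(2.49 − 1.6)² = 0.55×0.893² = 0.439 mA.
V_DS = V_DD − I_D·R_D = 14 − 0.439×2.2 = 13 V.
Saturation requires V_DS ≥ V_GS − V_t = 0.893 V; 13 ≥ 0.893 ✓.

I_D ≈ 0.44 mA, V_DS ≈ 13 V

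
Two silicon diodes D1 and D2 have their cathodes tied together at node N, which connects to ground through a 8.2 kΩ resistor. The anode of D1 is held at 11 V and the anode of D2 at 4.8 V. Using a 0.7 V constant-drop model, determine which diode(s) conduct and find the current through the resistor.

Assume both conduct. Then node N would need to be at both 11−0.7 = 10.3 V and 4.8−0.7 = 4.1 V, which is impossible.
Assume only D1 conducts: V_N = 11 − 0.7 = 10.3 V, so I_R = 10.3/8.2 = 1.26 mA.
Check D2: its anode-to-cathode voltage is 4.8 − 10.3 = -5.5 V < 0.7 V, so it is off. The assumption is consistent.

Only D1 conducts; I_R ≈ 1.3 mA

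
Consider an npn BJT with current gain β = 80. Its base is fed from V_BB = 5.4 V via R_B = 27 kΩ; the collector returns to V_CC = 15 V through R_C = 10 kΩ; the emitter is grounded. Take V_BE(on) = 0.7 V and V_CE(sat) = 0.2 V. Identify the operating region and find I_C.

Assume active: I_B = (5.4 − 0.7)/27 = 0.174 mA, giving I_C = β·I_B = 13.9 mA.
But then V_CE = 15 − 13.9×10 = -124 V < V_CE(sat) = 0.2 V — impossible in the active region.
So the transistor is saturated. With V_CE = 0.2 V, I_C = (V_CC − 0.2)/R_C = 14.8/10 = 1.48 mA.
Check: β·I_B = 13.9 mA > I_C = 1.48 mA, confirming saturation.

saturation; I_C ≈ 1.5 mA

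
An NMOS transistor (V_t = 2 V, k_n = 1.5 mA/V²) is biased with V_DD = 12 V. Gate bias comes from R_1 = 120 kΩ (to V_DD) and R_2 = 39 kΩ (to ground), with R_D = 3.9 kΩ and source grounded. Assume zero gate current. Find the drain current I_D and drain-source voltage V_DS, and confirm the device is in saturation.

I_D ≈ 0.67 mA, V_DS ≈ 9.4 V

V_G = V_DD·R_2/(R_1+R_2) = 12×39/159 = 2.94 V. With the source grounded, V_GS = V_G = 2.94 V.
Assume saturation: I_D = (k_n/2)(V_GS − V_t)² = (1.5/2)×(2.94 − 2)² = 0.75×0.943² = 0.667 mA.
V_DS = V_DD − I_D·R_D = 12 − 0.667×3.9 = 9.4 V.
Saturation requires V_DS ≥ V_GS − V_t = 0.943 V; 9.4 ≥ 0.943 ✓.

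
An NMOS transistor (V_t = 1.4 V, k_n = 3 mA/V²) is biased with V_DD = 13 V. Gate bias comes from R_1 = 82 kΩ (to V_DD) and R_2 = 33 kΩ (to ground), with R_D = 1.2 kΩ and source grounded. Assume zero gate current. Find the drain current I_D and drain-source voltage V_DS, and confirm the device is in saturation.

I_D ≈ 8.1 mA, V_DS ≈ 3.2 V

V_G = V_DD·R_2/(R_1+R_2) = 13×33/115 = 3.73 V. With the source grounded, V_GS = V_G = 3.73 V.
Assume saturation: I_D = (k_n/2)(V_GS − V_t)² = (3/2)×(3.73 − 1.4)² = 1.5×2.33² = 8.15 mA.
V_DS = V_DD − I_D·R_D = 13 − 8.15×1.2 = 3.22 V.
Saturation requires V_DS ≥ V_GS − V_t = 2.33 V; 3.22 ≥ 2.33 ✓.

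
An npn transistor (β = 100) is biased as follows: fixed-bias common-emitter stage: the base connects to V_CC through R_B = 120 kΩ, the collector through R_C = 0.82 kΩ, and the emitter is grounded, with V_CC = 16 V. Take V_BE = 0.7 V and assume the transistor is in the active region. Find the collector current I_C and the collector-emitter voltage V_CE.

Base loop: V_CC = I_B·R_B + V_BE, so I_B = (16 − 0.7)/120 kΩ = 0.128 mA.
In the active region I_C = β·I_B = 100 × 0.128 = 12.8 mA.
Collector loop: V_CE = V_CC − I_C·R_C = 16 − 12.8×0.82 = 5.54 V.
Since V_CE = 5.54 V > V_CE(sat) ≈ 0.2 V, the transistor is in the active region as assumed.

I_C ≈ 13 mA, V_CE ≈ 5.5 V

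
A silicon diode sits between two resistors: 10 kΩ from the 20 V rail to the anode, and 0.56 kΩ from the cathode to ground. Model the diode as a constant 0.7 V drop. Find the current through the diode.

I ≈ 1.8 mA

The two resistors are in series with the diode, so KVL gives 20 = I·10 + 0.7 + I·0.56.
I = (20 − 0.7) / (10 + 0.56) kΩ = 19.3 / 10.6 = 1.83 mA.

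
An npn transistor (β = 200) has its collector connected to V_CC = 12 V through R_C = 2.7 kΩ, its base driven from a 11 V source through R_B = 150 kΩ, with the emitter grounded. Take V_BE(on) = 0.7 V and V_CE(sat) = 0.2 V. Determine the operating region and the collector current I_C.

saturation; I_C ≈ 4.4 mA

Assume active: I_B = (11 − 0.7)/150 = 0.0687 mA, giving I_C = β·I_B = 13.7 mA.
But then V_CE = 12 − 13.7×2.7 = -25.1 V < V_CE(sat) = 0.2 V — impossible in the active region.
So the transistor is saturated. With V_CE = 0.2 V, I_C = (V_CC − 0.2)/R_C = 11.8/2.7 = 4.37 mA.
Check: β·I_B = 13.7 mA > I_C = 4.37 mA, confirming saturation.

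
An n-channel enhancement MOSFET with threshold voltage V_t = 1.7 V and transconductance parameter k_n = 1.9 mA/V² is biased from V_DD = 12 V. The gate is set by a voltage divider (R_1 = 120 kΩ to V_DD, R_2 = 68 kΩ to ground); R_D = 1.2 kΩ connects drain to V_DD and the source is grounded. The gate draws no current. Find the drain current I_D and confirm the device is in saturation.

V_G = V_DD·R_2/(R_1+R_2) = 12×68/188 = 4.34 V. With the source grounded, V_GS = V_G = 4.34 V.
Assume saturation: I_D = (k_n/2)(V_GS − V_t)² = (1.9/2)×(4.34 − 1.7)² = 0.95×2.64² = 6.62 mA.
V_DS = V_DD − I_D·R_D = 12 − 6.62×1.2 = 4.05 V.
Saturation requires V_DS ≥ V_GS − V_t = 2.64 V; 4.05 ≥ 2.64 ✓.

I_D ≈ 6.6 mA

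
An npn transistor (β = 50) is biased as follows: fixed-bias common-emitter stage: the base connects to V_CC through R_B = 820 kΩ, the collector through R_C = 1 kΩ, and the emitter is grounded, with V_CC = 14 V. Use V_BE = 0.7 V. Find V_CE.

V_CE ≈ 13 V

Base loop: V_CC = I_B·R_B + V_BE, so I_B = (14 − 0.7)/820 kΩ = 0.0162 mA.
In the active region I_C = β·I_B = 50 × 0.0162 = 0.811 mA.
Collector loop: V_CE = V_CC − I_C·R_C = 14 − 0.811×1 = 13.2 V.
Since V_CE = 13.2 V > V_CE(sat) ≈ 0.2 V, the transistor is in the active region as assumed.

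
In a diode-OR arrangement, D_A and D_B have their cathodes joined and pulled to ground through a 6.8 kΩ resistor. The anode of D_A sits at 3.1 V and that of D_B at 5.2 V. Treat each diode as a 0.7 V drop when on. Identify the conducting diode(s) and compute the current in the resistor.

Assume both conduct. Then node N would need to be at both 3.1−0.7 = 2.4 V and 5.2−0.7 = 4.5 V, which is impossible.
Assume only D_B conducts: V_N = 5.2 − 0.7 = 4.5 V, so I_R = 4.5/6.8 = 0.662 mA.
Check D_A: its anode-to-cathode voltage is 3.1 − 4.5 = -1.4 V < 0.7 V, so it is off. The assumption is consistent.

Only D_B conducts; I_R ≈ 0.66 mA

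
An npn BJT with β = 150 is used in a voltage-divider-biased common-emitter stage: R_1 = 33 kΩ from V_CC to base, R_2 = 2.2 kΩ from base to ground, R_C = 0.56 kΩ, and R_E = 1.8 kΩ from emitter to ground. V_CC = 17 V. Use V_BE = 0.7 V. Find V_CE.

Thevenize the base divider: V_Th = V_CC·R_2/(R_1+R_2) = 17×2.2/35.2 = 1.06 V, R_Th = R_1‖R_2 = 2.06 kΩ.
Base-emitter loop: V_Th = I_B·R_Th + V_BE + (β+1)I_B·R_E, so I_B = (1.06 − 0.7) / (2.06 + 151×1.8) = 0.00132 mA.
I_C = β·I_B = 150×0.00132 = 0.199 mA, and I_E = (β+1)I_B = 0.2 mA.
V_CE = V_CC − I_C·R_C − I_E·R_E = 17 − 0.199×0.56 − 0.2×1.8 = 16.5 V.
V_CE = 16.5 V > 0.2 V confirms active-region operation.

V_CE ≈ 17 V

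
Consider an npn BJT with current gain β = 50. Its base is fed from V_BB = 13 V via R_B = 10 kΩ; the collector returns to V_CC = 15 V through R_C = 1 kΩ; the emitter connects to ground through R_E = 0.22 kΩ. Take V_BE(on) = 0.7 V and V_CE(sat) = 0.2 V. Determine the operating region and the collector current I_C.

Assume active: I_B = (13 − 0.7)/(10 + 51×0.22) = 0.58 mA, I_C = β·I_B = 29 mA.
Then V_CE = 15 − 29×1 − 29.6×0.22 = -20.5 V < 0.2 V — the active assumption fails.
Re-solve with V_CE = 0.2 V. KCL at the emitter: V_E/R_E = (V_BB−0.7−V_E)/R_B + (V_CC−0.2−V_E)/R_C, giving V_E = 2.84 V.
I_C = (V_CC − 0.2 − V_E)/R_C = (14.8 − 2.84)/1 = 12 mA.
Check: I_B = (12.3 − 2.84)/10 = 0.946 mA, and β·I_B = 47.3 mA > I_C, confirming saturation.

saturation; I_C ≈ 12 mA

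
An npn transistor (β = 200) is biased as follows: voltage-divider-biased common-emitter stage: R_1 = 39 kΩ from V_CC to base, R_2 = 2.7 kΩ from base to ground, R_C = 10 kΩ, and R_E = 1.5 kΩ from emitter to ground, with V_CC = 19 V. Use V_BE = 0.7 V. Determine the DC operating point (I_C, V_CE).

Thevenize the base divider: V_Th = V_CC·R_2/(R_1+R_2) = 19×2.7/41.7 = 1.23 V, R_Th = R_1‖R_2 = 2.53 kΩ.
Base-emitter loop: V_Th = I_B·R_Th + V_BE + (β+1)I_B·R_E, so I_B = (1.23 − 0.7) / (2.53 + 201×1.5) = 0.00174 mA.
I_C = β·I_B = 200×0.00174 = 0.349 mA, and I_E = (β+1)I_B = 0.351 mA.
V_CE = V_CC − I_C·R_C − I_E·R_E = 19 − 0.349×10 − 0.351×1.5 = 15 V.
V_CE = 15 V > 0.2 V confirms active-region operation.

I_C ≈ 0.35 mA, V_CE ≈ 15 V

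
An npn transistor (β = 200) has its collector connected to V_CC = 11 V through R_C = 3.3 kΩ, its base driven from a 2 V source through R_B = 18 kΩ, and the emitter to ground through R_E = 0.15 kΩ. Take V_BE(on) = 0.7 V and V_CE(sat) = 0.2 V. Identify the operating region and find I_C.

Assume active: I_B = (2 − 0.7)/(18 + 201×0.15) = 0.027 mA, I_C = β·I_B = 5.4 mA.
Then V_CE = 11 − 5.4×3.3 − 5.43×0.15 = -7.63 V < 0.2 V — the active assumption fails.
Re-solve with V_CE = 0.2 V. KCL at the emitter: V_E/R_E = (V_BB−0.7−V_E)/R_B + (V_CC−0.2−V_E)/R_C, giving V_E = 0.476 V.
I_C = (V_CC − 0.2 − V_E)/R_C = (10.8 − 0.476)/3.3 = 3.13 mA.
Check: I_B = (1.3 − 0.476)/18 = 0.0458 mA, and β·I_B = 9.15 mA > I_C, confirming saturation.

saturation; I_C ≈ 3.1 mA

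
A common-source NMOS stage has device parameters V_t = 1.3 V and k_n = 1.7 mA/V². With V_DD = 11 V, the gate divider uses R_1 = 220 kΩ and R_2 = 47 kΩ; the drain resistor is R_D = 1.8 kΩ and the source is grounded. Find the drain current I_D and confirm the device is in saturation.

I_D ≈ 0.34 mA

V_G = V_DD·R_2/(R_1+R_2) = 11×47/267 = 1.94 V. With the source grounded, V_GS = V_G = 1.94 V.
Assume saturation: I_D = (k_n/2)(V_GS − V_t)² = (1.7/2)×(1.94 − 1.3)² = 0.85×0.636² = 0.344 mA.
V_DS = V_DD − I_D·R_D = 11 − 0.344×1.8 = 10.4 V.
Saturation requires V_DS ≥ V_GS − V_t = 0.636 V; 10.4 ≥ 0.636 ✓.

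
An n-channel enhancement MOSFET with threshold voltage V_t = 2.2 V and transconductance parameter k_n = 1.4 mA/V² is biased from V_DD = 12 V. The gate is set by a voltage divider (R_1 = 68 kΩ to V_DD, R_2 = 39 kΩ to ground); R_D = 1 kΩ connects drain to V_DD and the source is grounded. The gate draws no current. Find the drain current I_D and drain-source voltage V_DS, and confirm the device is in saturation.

V_G = V_DD·R_2/(R_1+R_2) = 12×39/107 = 4.37 V. With the source grounded, V_GS = V_G = 4.37 V.
Assume saturation: I_D = (k_n/2)(V_GS − V_t)² = (1.4/2)×(4.37 − 2.2)² = 0.7×2.17² = 3.31 mA.
V_DS = V_DD − I_D·R_D = 12 − 3.31×1 = 8.69 V.
Saturation requires V_DS ≥ V_GS − V_t = 2.17 V; 8.69 ≥ 2.17 ✓.

I_D ≈ 3.3 mA, V_DS ≈ 8.7 V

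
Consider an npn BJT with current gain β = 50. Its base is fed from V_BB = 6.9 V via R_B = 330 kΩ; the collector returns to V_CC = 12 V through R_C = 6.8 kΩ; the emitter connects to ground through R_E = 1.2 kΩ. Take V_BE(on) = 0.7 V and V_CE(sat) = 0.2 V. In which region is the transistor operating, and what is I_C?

Assume active. Base-emitter loop: I_B = (V_BB − V_BE)/(R_B + (β+1)R_E) = (6.9 − 0.7)/(330 + 51×1.2) = 0.0158 mA.
I_C = β·I_B = 50×0.0158 = 0.792 mA.
V_CE = V_CC − I_C·R_C − I_E·R_E = 12 − 0.792×6.8 − 0.808×1.2 = 5.64 V > V_CE(sat), so the active-region assumption holds.

active; I_C ≈ 0.79 mA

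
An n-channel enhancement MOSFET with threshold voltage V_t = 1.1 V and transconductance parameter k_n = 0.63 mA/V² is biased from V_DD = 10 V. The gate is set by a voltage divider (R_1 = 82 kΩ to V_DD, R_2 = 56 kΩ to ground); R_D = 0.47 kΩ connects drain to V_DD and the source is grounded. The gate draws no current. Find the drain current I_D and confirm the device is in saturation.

I_D ≈ 2.8 mA

V_G = V_DD·R_2/(R_1+R_2) = 10×56/138 = 4.06 V. With the source grounded, V_GS = V_G = 4.06 V.
Assume saturation: I_D = (k_n/2)(V_GS − V_t)² = (0.63/2)×(4.06 − 1.1)² = 0.315×2.96² = 2.76 mA.
V_DS = V_DD − I_D·R_D = 10 − 2.76×0.47 = 8.7 V.
Saturation requires V_DS ≥ V_GS − V_t = 2.96 V; 8.7 ≥ 2.96 ✓.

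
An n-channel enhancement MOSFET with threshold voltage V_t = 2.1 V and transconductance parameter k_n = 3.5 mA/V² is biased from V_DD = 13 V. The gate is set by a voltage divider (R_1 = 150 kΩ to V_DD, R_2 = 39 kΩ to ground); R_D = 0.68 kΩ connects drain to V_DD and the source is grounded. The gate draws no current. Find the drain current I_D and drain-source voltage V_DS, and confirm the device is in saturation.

I_D ≈ 0.59 mA, V_DS ≈ 13 V

V_G = V_DD·R_2/(R_1+R_2) = 13×39/189 = 2.68 V. With the source grounded, V_GS = V_G = 2.68 V.
Assume saturation: I_D = (k_n/2)(V_GS − V_t)² = (3.5/2)×(2.68 − 2.1)² = 1.75×0.583² = 0.594 mA.
V_DS = V_DD − I_D·R_D = 13 − 0.594×0.68 = 12.6 V.
Saturation requires V_DS ≥ V_GS − V_t = 0.583 V; 12.6 ≥ 0.583 ✓.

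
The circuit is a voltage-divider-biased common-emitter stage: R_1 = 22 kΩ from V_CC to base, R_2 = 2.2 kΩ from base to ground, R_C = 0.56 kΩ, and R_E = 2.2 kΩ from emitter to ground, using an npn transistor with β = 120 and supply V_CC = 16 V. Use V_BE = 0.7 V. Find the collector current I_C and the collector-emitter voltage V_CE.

Thevenize the base divider: V_Th = V_CC·R_2/(R_1+R_2) = 16×2.2/24.2 = 1.45 V, R_Th = R_1‖R_2 = 2 kΩ.
Base-emitter loop: V_Th = I_B·R_Th + V_BE + (β+1)I_B·R_E, so I_B = (1.45 − 0.7) / (2 + 121×2.2) = 0.00281 mA.
I_C = β·I_B = 120×0.00281 = 0.338 mA, and I_E = (β+1)I_B = 0.34 mA.
V_CE = V_CC − I_C·R_C − I_E·R_E = 16 − 0.338×0.56 − 0.34×2.2 = 15.1 V.
V_CE = 15.1 V > 0.2 V confirms active-region operation.

I_C ≈ 0.34 mA, V_CE ≈ 15 V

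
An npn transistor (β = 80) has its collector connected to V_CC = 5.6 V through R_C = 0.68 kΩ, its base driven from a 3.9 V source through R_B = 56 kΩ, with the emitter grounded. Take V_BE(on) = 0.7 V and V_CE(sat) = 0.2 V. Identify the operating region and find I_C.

active; I_C ≈ 4.6 mA

Assume active. Base-emitter loop: I_B = (V_BB − V_BE)/R_B = (3.9 − 0.7)/56 = 0.0571 mA.
I_C = β·I_B = 80×0.0571 = 4.57 mA.
V_CE = V_CC − I_C·R_C = 5.6 − 4.57×0.68 = 2.49 V > V_CE(sat), so the active-region assumption holds.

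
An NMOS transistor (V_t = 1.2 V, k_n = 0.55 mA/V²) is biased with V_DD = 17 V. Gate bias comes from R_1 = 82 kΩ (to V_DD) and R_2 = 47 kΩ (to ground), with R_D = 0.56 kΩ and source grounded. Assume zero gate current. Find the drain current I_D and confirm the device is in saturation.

V_G = V_DD·R_2/(R_1+R_2) = 17×47/129 = 6.19 V. With the source grounded, V_GS = V_G = 6.19 V.
Assume saturation: I_D = (k_n/2)(V_GS − V_t)² = (0.55/2)×(6.19 − 1.2)² = 0.275×4.99² = 6.86 mA.
V_DS = V_DD − I_D·R_D = 17 − 6.86×0.56 = 13.2 V.
Saturation requires V_DS ≥ V_GS − V_t = 4.99 V; 13.2 ≥ 4.99 ✓.

I_D ≈ 6.9 mA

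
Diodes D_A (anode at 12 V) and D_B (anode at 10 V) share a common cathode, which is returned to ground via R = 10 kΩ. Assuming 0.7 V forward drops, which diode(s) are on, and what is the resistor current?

Assume both conduct. Then node N would need to be at both 12−0.7 = 11.3 V and 10−0.7 = 9.3 V, which is impossible.
Assume only D_A conducts: V_N = 12 − 0.7 = 11.3 V, so I_R = 11.3/10 = 1.13 mA.
Check D_B: its anode-to-cathode voltage is 10 − 11.3 = -1.3 V < 0.7 V, so it is off. The assumption is consistent.

Only D_A conducts; I_R ≈ 1.1 mA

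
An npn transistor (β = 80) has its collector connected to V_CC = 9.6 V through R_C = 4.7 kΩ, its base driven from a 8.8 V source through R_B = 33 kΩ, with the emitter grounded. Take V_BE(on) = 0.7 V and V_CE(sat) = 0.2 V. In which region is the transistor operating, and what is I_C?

Assume active: I_B = (8.8 − 0.7)/33 = 0.245 mA, giving I_C = β·I_B = 19.6 mA.
But then V_CE = 9.6 − 19.6×4.7 = -82.7 V < V_CE(sat) = 0.2 V — impossible in the active region.
So the transistor is saturated. With V_CE = 0.2 V, I_C = (V_CC − 0.2)/R_C = 9.4/4.7 = 2 mA.
Check: β·I_B = 19.6 mA > I_C = 2 mA, confirming saturation.

saturation; I_C ≈ 2 mA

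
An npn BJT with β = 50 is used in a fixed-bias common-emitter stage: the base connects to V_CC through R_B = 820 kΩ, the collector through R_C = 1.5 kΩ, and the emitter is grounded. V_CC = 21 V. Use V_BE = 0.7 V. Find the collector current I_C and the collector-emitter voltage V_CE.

Base loop: V_CC = I_B·R_B + V_BE, so I_B = (21 − 0.7)/820 kΩ = 0.0248 mA.
In the active region I_C = β·I_B = 50 × 0.0248 = 1.24 mA.
Collector loop: V_CE = V_CC − I_C·R_C = 21 − 1.24×1.5 = 19.1 V.
Since V_CE = 19.1 V > V_CE(sat) ≈ 0.2 V, the transistor is in the active region as assumed.

I_C ≈ 1.2 mA, V_CE ≈ 19 V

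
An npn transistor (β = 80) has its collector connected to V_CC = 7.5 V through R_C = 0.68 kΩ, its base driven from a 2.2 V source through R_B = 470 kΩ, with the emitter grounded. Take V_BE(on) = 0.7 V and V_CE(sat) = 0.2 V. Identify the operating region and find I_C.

Assume active. Base-emitter loop: I_B = (V_BB − V_BE)/R_B = (2.2 − 0.7)/470 = 0.00319 mA.
I_C = β·I_B = 80×0.00319 = 0.255 mA.
V_CE = V_CC − I_C·R_C = 7.5 − 0.255×0.68 = 7.33 V > V_CE(sat), so the active-region assumption holds.

active; I_C ≈ 0.26 mA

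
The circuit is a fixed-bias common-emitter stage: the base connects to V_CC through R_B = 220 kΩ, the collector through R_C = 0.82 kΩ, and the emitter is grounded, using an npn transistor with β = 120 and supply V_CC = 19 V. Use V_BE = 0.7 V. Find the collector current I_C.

I_C ≈ 10 mA

Base loop: V_CC = I_B·R_B + V_BE, so I_B = (19 − 0.7)/220 kΩ = 0.0832 mA.
In the active region I_C = β·I_B = 120 × 0.0832 = 9.98 mA.
Collector loop: V_CE = V_CC − I_C·R_C = 19 − 9.98×0.82 = 10.8 V.
Since V_CE = 10.8 V > V_CE(sat) ≈ 0.2 V, the transistor is in the active region as assumed.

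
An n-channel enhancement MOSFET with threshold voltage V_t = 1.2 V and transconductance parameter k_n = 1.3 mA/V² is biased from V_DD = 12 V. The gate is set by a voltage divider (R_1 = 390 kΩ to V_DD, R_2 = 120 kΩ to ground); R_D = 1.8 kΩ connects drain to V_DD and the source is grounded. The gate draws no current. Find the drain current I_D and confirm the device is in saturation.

V_G = V_DD·R_2/(R_1+R_2) = 12×120/510 = 2.82 V. With the source grounded, V_GS = V_G = 2.82 V.
Assume saturation: I_D = (k_n/2)(V_GS − V_t)² = (1.3/2)×(2.82 − 1.2)² = 0.65×1.62² = 1.71 mA.
V_DS = V_DD − I_D·R_D = 12 − 1.71×1.8 = 8.92 V.
Saturation requires V_DS ≥ V_GS − V_t = 1.62 V; 8.92 ≥ 1.62 ✓.

I_D ≈ 1.7 mA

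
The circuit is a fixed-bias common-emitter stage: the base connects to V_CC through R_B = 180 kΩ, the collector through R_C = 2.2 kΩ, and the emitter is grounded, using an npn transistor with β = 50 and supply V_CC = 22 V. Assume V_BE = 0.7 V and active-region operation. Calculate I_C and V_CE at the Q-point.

Base loop: V_CC = I_B·R_B + V_BE, so I_B = (22 − 0.7)/180 kΩ = 0.118 mA.
In the active region I_C = β·I_B = 50 × 0.118 = 5.92 mA.
Collector loop: V_CE = V_CC − I_C·R_C = 22 − 5.92×2.2 = 8.98 V.
Since V_CE = 8.98 V > V_CE(sat) ≈ 0.2 V, the transistor is in the active region as assumed.

I_C ≈ 5.9 mA, V_CE ≈ 9 V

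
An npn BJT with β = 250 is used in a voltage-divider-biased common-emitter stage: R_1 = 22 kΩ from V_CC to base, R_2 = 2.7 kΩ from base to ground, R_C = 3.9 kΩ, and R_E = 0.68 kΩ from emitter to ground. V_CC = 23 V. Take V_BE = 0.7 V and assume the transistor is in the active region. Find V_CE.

V_CE ≈ 11 V

Thevenize the base divider: V_Th = V_CC·R_2/(R_1+R_2) = 23×2.7/24.7 = 2.51 V, R_Th = R_1‖R_2 = 2.4 kΩ.
Base-emitter loop: V_Th = I_B·R_Th + V_BE + (β+1)I_B·R_E, so I_B = (2.51 − 0.7) / (2.4 + 251×0.68) = 0.0105 mA.
I_C = β·I_B = 250×0.0105 = 2.62 mA, and I_E = (β+1)I_B = 2.63 mA.
V_CE = V_CC − I_C·R_C − I_E·R_E = 23 − 2.62×3.9 − 2.63×0.68 = 11 V.
V_CE = 11 V > 0.2 V confirms active-region operation.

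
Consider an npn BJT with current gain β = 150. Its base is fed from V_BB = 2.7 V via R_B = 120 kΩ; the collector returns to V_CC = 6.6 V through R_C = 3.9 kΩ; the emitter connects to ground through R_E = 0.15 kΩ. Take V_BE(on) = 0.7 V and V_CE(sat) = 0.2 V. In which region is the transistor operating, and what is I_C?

saturation; I_C ≈ 1.6 mA

Assume active: I_B = (2.7 − 0.7)/(120 + 151×0.15) = 0.014 mA, I_C = β·I_B = 2.1 mA.
Then V_CE = 6.6 − 2.1×3.9 − 2.12×0.15 = -1.92 V < 0.2 V — the active assumption fails.
Re-solve with V_CE = 0.2 V. KCL at the emitter: V_E/R_E = (V_BB−0.7−V_E)/R_B + (V_CC−0.2−V_E)/R_C, giving V_E = 0.239 V.
I_C = (V_CC − 0.2 − V_E)/R_C = (6.4 − 0.239)/3.9 = 1.58 mA.
Check: I_B = (2 − 0.239)/120 = 0.0147 mA, and β·I_B = 2.2 mA > I_C, confirming saturation.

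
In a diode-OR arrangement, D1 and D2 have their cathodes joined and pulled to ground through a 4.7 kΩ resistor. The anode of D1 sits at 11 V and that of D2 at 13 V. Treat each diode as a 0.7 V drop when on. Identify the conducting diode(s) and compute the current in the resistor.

Only D2 conducts; I_R ≈ 2.6 mA

Assume both conduct. Then node N would need to be at both 11−0.7 = 10.3 V and 13−0.7 = 12.3 V, which is impossible.
Assume only D2 conducts: V_N = 13 − 0.7 = 12.3 V, so I_R = 12.3/4.7 = 2.62 mA.
Check D1: its anode-to-cathode voltage is 11 − 12.3 = -1.3 V < 0.7 V, so it is off. The assumption is consistent.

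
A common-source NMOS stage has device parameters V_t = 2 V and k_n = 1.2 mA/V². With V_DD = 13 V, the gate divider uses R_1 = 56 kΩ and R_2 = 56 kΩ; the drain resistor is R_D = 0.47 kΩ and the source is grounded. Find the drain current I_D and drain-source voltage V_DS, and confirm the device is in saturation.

I_D ≈ 12 mA, V_DS ≈ 7.3 V

V_G = V_DD·R_2/(R_1+R_2) = 13×56/112 = 6.5 V. With the source grounded, V_GS = V_G = 6.5 V.
Assume saturation: I_D = (k_n/2)(V_GS − V_t)² = (1.2/2)×(6.5 − 2)² = 0.6×4.5² = 12.1 mA.
V_DS = V_DD − I_D·R_D = 13 − 12.1×0.47 = 7.29 V.
Saturation requires V_DS ≥ V_GS − V_t = 4.5 V; 7.29 ≥ 4.5 ✓.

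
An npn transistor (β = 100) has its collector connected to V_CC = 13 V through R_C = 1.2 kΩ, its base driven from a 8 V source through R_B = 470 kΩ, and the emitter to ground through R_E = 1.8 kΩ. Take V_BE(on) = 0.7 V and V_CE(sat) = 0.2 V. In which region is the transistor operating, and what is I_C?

Assume active. Base-emitter loop: I_B = (V_BB − V_BE)/(R_B + (β+1)R_E) = (8 − 0.7)/(470 + 101×1.8) = 0.0112 mA.
I_C = β·I_B = 100×0.0112 = 1.12 mA.
V_CE = V_CC − I_C·R_C − I_E·R_E = 13 − 1.12×1.2 − 1.13×1.8 = 9.62 V > V_CE(sat), so the active-region assumption holds.

active; I_C ≈ 1.1 mA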